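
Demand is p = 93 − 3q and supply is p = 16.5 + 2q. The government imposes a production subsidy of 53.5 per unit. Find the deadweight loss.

Competitive equilibrium: 93 − 3q = 16.5 + 2q → q* = 15.3, p* = 47.1.
The subsidy lowers effective supply by 53.5: p = 2q − 37.
New quantity: 93 − 3q = 2q − 37 → q' = 26.
Overproduction Δq = 26 − 15.3 = 10.7; wedge = subsidy = 53.5.
DWL = ½ × 10.7 × 53.5 = 286.225.

286.225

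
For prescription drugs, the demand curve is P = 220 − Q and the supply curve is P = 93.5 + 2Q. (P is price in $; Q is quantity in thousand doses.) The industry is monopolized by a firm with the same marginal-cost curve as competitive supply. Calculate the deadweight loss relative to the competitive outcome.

Competitive equilibrium: 220 − Q = 93.5 + 2Q → Q* = 42.1667, P* = 177.8333.
Marginal revenue: MR = 220 − 2Q. Set MR = MC: 220 − 2Q = 93.5 + 2Q → Q_m = 31.625.
Price P_m = 220 − 1·31.625 = 188.375; MC(Q_m) = 93.5 + 2·31.625 = 156.75.
Competitive Q* = 42.1667, so ΔQ = 10.5417; wedge = 188.375 − 156.75 = 31.625.
Welfare loss = ½ × 10.5417 × 31.625 = $166.69 thousand.

$166.69 thousand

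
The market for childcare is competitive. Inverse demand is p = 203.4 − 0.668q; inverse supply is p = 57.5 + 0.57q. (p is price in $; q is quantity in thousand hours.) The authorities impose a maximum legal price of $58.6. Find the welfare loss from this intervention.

Competitive equilibrium: 203.4 − 0.668q = 57.5 + 0.57q → q* = 117.85137, p* = 124.67528.
At the ceiling p = 58.6, quantity supplied = (58.6 − 57.5)/0.57 = 1.92982.
Willingness to pay at q' = 1.92982: 203.4 − 0.668·1.92982 = 202.11088.
Δq = 117.85137 − 1.92982 = 115.92155; wedge = 202.11088 − 58.6 = 143.51088.
The triangle = ½ × 115.92155 × 143.51088 = $8318 thousand.

$8318 thousand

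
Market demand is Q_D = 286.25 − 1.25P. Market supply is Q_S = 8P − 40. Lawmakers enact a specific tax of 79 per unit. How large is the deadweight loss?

In inverse form: demand P = 229 − 0.8Q, supply P = 5 + 0.125Q.
Competitive equilibrium: 229 − 0.8Q = 5 + 0.125Q → Q* = 242.1622, P* = 35.2703.
With the tax, the buyer price exceeds the seller price by 79: (229 − 0.8Q) − (5 + 0.125Q) = 79 → Q' = 156.7568.
ΔQ = 242.1622 − 156.7568 = 85.4054; the wedge equals the tax, 79.
Welfare loss = ½ × 85.4054 × 79 = 3373.51.

3373.51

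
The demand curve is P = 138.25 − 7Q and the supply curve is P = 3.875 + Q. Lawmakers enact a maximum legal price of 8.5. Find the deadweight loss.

592.62

Competitive equilibrium: 138.25 − 7Q = 3.875 + Q → Q* = 16.7969, P* = 20.6719.
At the ceiling P = 8.5, quantity supplied = (8.5 − 3.875)/1 = 4.625.
Willingness to pay at Q' = 4.625: 138.25 − 7·4.625 = 105.875.
ΔQ = 16.7969 − 4.625 = 12.1719; wedge = 105.875 − 8.5 = 97.375.
Welfare loss = ½ × 12.1719 × 97.375 = 592.62.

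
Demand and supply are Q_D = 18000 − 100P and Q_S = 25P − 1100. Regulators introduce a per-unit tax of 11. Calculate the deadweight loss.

In inverse form: demand P = 180 − 0.01Q, supply P = 44 + 0.04Q.
Competitive equilibrium: 180 − 0.01Q = 44 + 0.04Q → Q* = 2720, P* = 152.8.
With the tax, the buyer price exceeds the seller price by 11: (180 − 0.01Q) − (44 + 0.04Q) = 11 → Q' = 2500.
ΔQ = 2720 − 2500 = 220; the wedge equals the tax, 11.
Deadweight loss = ½ × 220 × 11 = 1210.

1210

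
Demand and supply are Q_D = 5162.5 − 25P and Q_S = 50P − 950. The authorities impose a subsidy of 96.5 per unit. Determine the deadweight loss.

In inverse form: demand P = 206.5 − 0.04Q, supply P = 19 + 0.02Q.
Competitive equilibrium: 206.5 − 0.04Q = 19 + 0.02Q → Q* = 3125, P* = 81.5.
The subsidy lowers effective supply by 96.5: P = 0.02Q − 77.5.
New quantity: 206.5 − 0.04Q = 0.02Q − 77.5 → Q' = 4733.3333.
Overproduction ΔQ = 4733.3333 − 3125 = 1608.3333; wedge = subsidy = 96.5.
Deadweight loss = ½ × 1608.3333 × 96.5 = 77602.08.

77602.08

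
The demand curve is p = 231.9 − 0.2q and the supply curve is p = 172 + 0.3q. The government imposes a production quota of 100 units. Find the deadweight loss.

Competitive equilibrium: 231.9 − 0.2q = 172 + 0.3q → q* = 119.8, p* = 207.94.
At q = 100: demand price = 231.9 − 0.2·100 = 211.9; supply price = 172 + 0.3·100 = 202.
Δq = 119.8 − 100 = 19.8; wedge = 211.9 − 202 = 9.9.
Deadweight loss = ½ × 19.8 × 9.9 = 98.01.

98.01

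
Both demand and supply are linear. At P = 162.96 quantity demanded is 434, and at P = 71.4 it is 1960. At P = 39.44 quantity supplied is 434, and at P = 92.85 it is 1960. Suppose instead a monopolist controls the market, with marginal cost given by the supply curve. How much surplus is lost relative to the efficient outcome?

Demand slope = (71.4 − 162.96)/(1960 − 434) = −0.06, so P = 189 − 0.06Q.
Supply slope = (92.85 − 39.44)/(1960 − 434) = 0.035, so P = 24.25 + 0.035Q.
Competitive equilibrium: 189 − 0.06Q = 24.25 + 0.035Q → Q* = 1734.2105, P* = 84.9474.
Marginal revenue: MR = 189 − 0.12Q. Set MR = MC: 189 − 0.12Q = 24.25 + 0.035Q → Q_m = 1062.9032.
Price P_m = 189 − 0.06·1062.9032 = 125.2258; MC(Q_m) = 24.25 + 0.035·1062.9032 = 61.4516.
Competitive Q* = 1734.2105, so ΔQ = 671.3073; wedge = 125.2258 − 61.4516 = 63.7742.
Welfare loss = ½ × 671.3073 × 63.7742 = 21406.04.

21406.04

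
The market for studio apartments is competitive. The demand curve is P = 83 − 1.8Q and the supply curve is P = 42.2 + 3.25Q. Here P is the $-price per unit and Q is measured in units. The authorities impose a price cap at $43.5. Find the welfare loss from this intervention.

Competitive equilibrium: 83 − 1.8Q = 42.2 + 3.25Q → Q* = 8.0792, P* = 68.4574.
At the ceiling P = 43.5, quantity supplied = (43.5 − 42.2)/3.25 = 0.4.
Willingness to pay at Q' = 0.4: 83 − 1.8·0.4 = 82.28.
ΔQ = 8.0792 − 0.4 = 7.6792; wedge = 82.28 − 43.5 = 38.78.
Welfare loss = ½ × 7.6792 × 38.78 = $148.90.

$148.90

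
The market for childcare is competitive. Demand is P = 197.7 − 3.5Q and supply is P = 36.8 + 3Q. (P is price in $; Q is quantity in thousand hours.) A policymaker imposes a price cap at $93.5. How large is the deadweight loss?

$111.37 thousand

Competitive equilibrium: 197.7 − 3.5Q = 36.8 + 3Q → Q* = 24.7538, P* = 111.0615.
At the ceiling P = 93.5, quantity supplied = (93.5 − 36.8)/3 = 18.9.
Willingness to pay at Q' = 18.9: 197.7 − 3.5·18.9 = 131.55.
ΔQ = 24.7538 − 18.9 = 5.8538; wedge = 131.55 − 93.5 = 38.05.
DWL = ½ × 5.8538 × 38.05 = $111.37 thousand.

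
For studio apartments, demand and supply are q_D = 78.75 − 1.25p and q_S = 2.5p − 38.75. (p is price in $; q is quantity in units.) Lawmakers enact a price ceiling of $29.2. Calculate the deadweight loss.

In inverse form: demand p = 63 − 0.8q, supply p = 15.5 + 0.4q.
Competitive equilibrium: 63 − 0.8q = 15.5 + 0.4q → q* = 39.5833, p* = 31.3333.
At the ceiling p = 29.2, quantity supplied = (29.2 − 15.5)/0.4 = 34.25.
Willingness to pay at q' = 34.25: 63 − 0.8·34.25 = 35.6.
Δq = 39.5833 − 34.25 = 5.3333; wedge = 35.6 − 29.2 = 6.4.
Welfare loss = ½ × 5.3333 × 6.4 = $17.07.

$17.07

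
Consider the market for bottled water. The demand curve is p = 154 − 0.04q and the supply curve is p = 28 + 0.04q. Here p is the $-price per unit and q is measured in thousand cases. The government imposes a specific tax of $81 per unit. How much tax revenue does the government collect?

$45562.50 thousand

Competitive equilibrium: 154 − 0.04q = 28 + 0.04q → q* = 1575, p* = 91.
With the tax, the buyer price exceeds the seller price by 81: (154 − 0.04q) − (28 + 0.04q) = 81 → q' = 562.5.
Tax revenue = 81 × 562.5 = $45562.50 thousand.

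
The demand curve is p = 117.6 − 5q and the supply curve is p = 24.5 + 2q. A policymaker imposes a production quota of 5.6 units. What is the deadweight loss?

Competitive equilibrium: 117.6 − 5q = 24.5 + 2q → q* = 13.3, p* = 51.1.
At q = 5.6: demand price = 117.6 − 5·5.6 = 89.6; supply price = 24.5 + 2·5.6 = 35.7.
Δq = 13.3 − 5.6 = 7.7; wedge = 89.6 − 35.7 = 53.9.
Deadweight loss = ½ × 7.7 × 53.9 = 207.515.

207.515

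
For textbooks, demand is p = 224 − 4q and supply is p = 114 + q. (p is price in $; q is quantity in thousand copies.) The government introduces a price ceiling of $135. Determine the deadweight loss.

$2.50 thousand

Competitive equilibrium: 224 − 4q = 114 + q → q* = 22, p* = 136.
At the ceiling p = 135, quantity supplied = (135 − 114)/1 = 21.
Willingness to pay at q' = 21: 224 − 4·21 = 140.
Δq = 22 − 21 = 1; wedge = 140 − 135 = 5.
The triangle = ½ × 1 × 5 = $2.50 thousand.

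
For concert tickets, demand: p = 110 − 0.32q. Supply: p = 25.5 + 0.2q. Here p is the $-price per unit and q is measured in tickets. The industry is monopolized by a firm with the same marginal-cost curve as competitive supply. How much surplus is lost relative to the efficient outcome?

$996.37

Competitive equilibrium: 110 − 0.32q = 25.5 + 0.2q → q* = 162.5, p* = 58.
Marginal revenue: MR = 110 − 0.64q. Set MR = MC: 110 − 0.64q = 25.5 + 0.2q → q_m = 100.5952.
Price p_m = 110 − 0.32·100.5952 = 77.8095; MC(q_m) = 25.5 + 0.2·100.5952 = 45.619.
Competitive q* = 162.5, so Δq = 61.9048; wedge = 77.8095 − 45.619 = 32.1905.
DWL = ½ × 61.9048 × 32.1905 = $996.37.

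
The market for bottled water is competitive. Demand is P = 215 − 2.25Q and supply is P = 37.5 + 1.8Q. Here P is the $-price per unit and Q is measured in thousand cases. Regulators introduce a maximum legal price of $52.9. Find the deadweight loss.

Competitive equilibrium: 215 − 2.25Q = 37.5 + 1.8Q → Q* = 43.8272, P* = 116.3889.
At the ceiling P = 52.9, quantity supplied = (52.9 − 37.5)/1.8 = 8.5556.
Willingness to pay at Q' = 8.5556: 215 − 2.25·8.5556 = 195.7499.
ΔQ = 43.8272 − 8.5556 = 35.2716; wedge = 195.7499 − 52.9 = 142.8499.
Deadweight loss = ½ × 35.2716 × 142.8499 = $2519.27 thousand.

$2519.27 thousand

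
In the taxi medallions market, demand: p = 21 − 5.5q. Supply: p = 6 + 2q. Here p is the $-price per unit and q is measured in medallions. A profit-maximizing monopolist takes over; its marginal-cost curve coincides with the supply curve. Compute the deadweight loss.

$2.68

Competitive equilibrium: 21 − 5.5q = 6 + 2q → q* = 2, p* = 10.
Marginal revenue: MR = 21 − 11q. Set MR = MC: 21 − 11q = 6 + 2q → q_m = 1.15385.
Price p_m = 21 − 5.5·1.15385 = 14.65383; MC(q_m) = 6 + 2·1.15385 = 8.3077.
Competitive q* = 2, so Δq = 0.84615; wedge = 14.65383 − 8.3077 = 6.34613.
Deadweight loss = ½ × 0.84615 × 6.34613 = $2.68.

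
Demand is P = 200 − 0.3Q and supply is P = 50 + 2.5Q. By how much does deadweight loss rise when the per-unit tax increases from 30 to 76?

Competitive equilibrium: 200 − 0.3Q = 50 + 2.5Q → Q* = 53.5714, P* = 183.9286.
For a per-unit tax t: ΔQ = t/2.8, so DWL = ½·t·(t/2.8) = t²/5.6.
At t = 30: DWL = 160.7143. At t = 76: DWL = 1031.4286.
Increase = 1031.4286 − 160.7143 = 870.71.

870.71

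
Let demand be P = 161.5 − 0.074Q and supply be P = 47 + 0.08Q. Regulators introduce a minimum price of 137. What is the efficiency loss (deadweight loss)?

13097.29

Competitive equilibrium: 161.5 − 0.074Q = 47 + 0.08Q → Q* = 743.5065, P* = 106.4805.
At the floor P = 137, quantity demanded = (161.5 − 137)/0.074 = 331.0811.
Sellers' marginal cost at Q' = 331.0811: 47 + 0.08·331.0811 = 73.4865.
ΔQ = 743.5065 − 331.0811 = 412.4254; wedge = 137 − 73.4865 = 63.5135.
DWL = ½ × 412.4254 × 63.5135 = 13097.29.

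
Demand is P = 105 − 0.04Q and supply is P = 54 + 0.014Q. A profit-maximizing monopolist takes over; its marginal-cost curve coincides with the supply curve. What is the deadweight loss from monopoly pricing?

4360.95

Competitive equilibrium: 105 − 0.04Q = 54 + 0.014Q → Q* = 944.44444, P* = 67.22222.
Marginal revenue: MR = 105 − 0.08Q. Set MR = MC: 105 − 0.08Q = 54 + 0.014Q → Q_m = 542.55319.
Price P_m = 105 − 0.04·542.55319 = 83.29787; MC(Q_m) = 54 + 0.014·542.55319 = 61.59574.
Competitive Q* = 944.44444, so ΔQ = 401.89125; wedge = 83.29787 − 61.59574 = 21.70213.
The triangle = ½ × 401.89125 × 21.70213 = 4360.95.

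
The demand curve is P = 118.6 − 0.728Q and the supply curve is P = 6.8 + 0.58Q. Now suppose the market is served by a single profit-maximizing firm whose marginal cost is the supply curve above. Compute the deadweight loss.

610.88

Competitive equilibrium: 118.6 − 0.728Q = 6.8 + 0.58Q → Q* = 85.474, P* = 56.3749.
Marginal revenue: MR = 118.6 − 1.456Q. Set MR = MC: 118.6 − 1.456Q = 6.8 + 0.58Q → Q_m = 54.9116.
Price P_m = 118.6 − 0.728·54.9116 = 78.6244; MC(Q_m) = 6.8 + 0.58·54.9116 = 38.6487.
Competitive Q* = 85.474, so ΔQ = 30.5624; wedge = 78.6244 − 38.6487 = 39.9757.
Welfare loss = ½ × 30.5624 × 39.9757 = 610.88.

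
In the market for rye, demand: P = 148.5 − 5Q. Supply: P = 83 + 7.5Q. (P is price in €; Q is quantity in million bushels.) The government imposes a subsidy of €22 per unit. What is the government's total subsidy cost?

€154 million

Competitive equilibrium: 148.5 − 5Q = 83 + 7.5Q → Q* = 5.24, P* = 122.3.
The subsidy lowers effective supply by 22: P = 61 + 7.5Q.
New quantity: 148.5 − 5Q = 61 + 7.5Q → Q' = 7.
Total subsidy cost = 22 × 7 = €154 million.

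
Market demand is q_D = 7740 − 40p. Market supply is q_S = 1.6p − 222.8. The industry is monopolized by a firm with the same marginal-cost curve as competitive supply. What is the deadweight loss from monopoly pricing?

In inverse form: demand p = 193.5 − 0.025q, supply p = 139.25 + 0.625q.
Competitive equilibrium: 193.5 − 0.025q = 139.25 + 0.625q → q* = 83.4615, p* = 191.4135.
Marginal revenue: MR = 193.5 − 0.05q. Set MR = MC: 193.5 − 0.05q = 139.25 + 0.625q → q_m = 80.3704.
Price p_m = 193.5 − 0.025·80.3704 = 191.4907; MC(q_m) = 139.25 + 0.625·80.3704 = 189.4815.
Competitive q* = 83.4615, so Δq = 3.0911; wedge = 191.4907 − 189.4815 = 2.0092.
The triangle = ½ × 3.0911 × 2.0092 = 3.11.

3.11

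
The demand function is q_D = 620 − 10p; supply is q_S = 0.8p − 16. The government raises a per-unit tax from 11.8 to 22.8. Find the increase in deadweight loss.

In inverse form: demand p = 62 − 0.1q, supply p = 20 + 1.25q.
Competitive equilibrium: 62 − 0.1q = 20 + 1.25q → q* = 31.1111, p* = 58.8889.
For a per-unit tax t: Δq = t/1.35, so DWL = ½·t·(t/1.35) = t²/2.7.
At t = 11.8: DWL = 51.57. At t = 22.8: DWL = 192.533.
Increase = 192.533 − 51.57 = 140.96.

140.96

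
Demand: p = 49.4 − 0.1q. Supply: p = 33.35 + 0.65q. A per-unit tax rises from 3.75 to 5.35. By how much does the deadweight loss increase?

Competitive equilibrium: 49.4 − 0.1q = 33.35 + 0.65q → q* = 21.4, p* = 47.26.
For a per-unit tax t: Δq = t/0.75, so DWL = ½·t·(t/0.75) = t²/1.5.
At t = 3.75: DWL = 9.375. At t = 5.35: DWL = 19.082.
Increase = 19.082 − 9.375 = 9.71.

9.71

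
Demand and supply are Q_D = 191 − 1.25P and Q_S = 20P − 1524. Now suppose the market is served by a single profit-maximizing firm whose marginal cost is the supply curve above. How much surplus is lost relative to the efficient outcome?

811.37

In inverse form: demand P = 152.8 − 0.8Q, supply P = 76.2 + 0.05Q.
Competitive equilibrium: 152.8 − 0.8Q = 76.2 + 0.05Q → Q* = 90.1176, P* = 80.7059.
Marginal revenue: MR = 152.8 − 1.6Q. Set MR = MC: 152.8 − 1.6Q = 76.2 + 0.05Q → Q_m = 46.4242.
Price P_m = 152.8 − 0.8·46.4242 = 115.6606; MC(Q_m) = 76.2 + 0.05·46.4242 = 78.5212.
Competitive Q* = 90.1176, so ΔQ = 43.6934; wedge = 115.6606 − 78.5212 = 37.1394.
The triangle = ½ × 43.6934 × 37.1394 = 811.37.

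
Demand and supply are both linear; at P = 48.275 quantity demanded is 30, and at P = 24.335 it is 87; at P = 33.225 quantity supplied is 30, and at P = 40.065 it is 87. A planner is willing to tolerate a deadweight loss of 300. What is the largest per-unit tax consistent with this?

Demand slope = (24.335 − 48.275)/(87 − 30) = −0.42, so P = 60.875 − 0.42Q.
Supply slope = (40.065 − 33.225)/(87 − 30) = 0.12, so P = 29.625 + 0.12Q.
Competitive equilibrium: 60.875 − 0.42Q = 29.625 + 0.12Q → Q* = 57.8704, P* = 36.5694.
A tax t gives ΔQ = t/0.54 and wedge t, so DWL = t²/1.08.
t²/1.08 = 300 → t² = 324 → t = 18.

18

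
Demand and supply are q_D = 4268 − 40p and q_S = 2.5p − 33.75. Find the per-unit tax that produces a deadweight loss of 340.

17

In inverse form: demand p = 106.7 − 0.025q, supply p = 13.5 + 0.4q.
Competitive equilibrium: 106.7 − 0.025q = 13.5 + 0.4q → q* = 219.2941, p* = 101.2176.
A tax t gives Δq = t/0.425 and wedge t, so DWL = t²/0.85.
t²/0.85 = 340 → t² = 289 → t = 17.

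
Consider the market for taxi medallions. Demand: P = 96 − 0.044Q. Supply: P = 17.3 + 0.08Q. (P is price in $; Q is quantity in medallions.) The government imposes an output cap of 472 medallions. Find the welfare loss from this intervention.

$1640.76

Competitive equilibrium: 96 − 0.044Q = 17.3 + 0.08Q → Q* = 634.6774, P* = 68.0742.
At Q = 472: demand price = 96 − 0.044·472 = 75.232; supply price = 17.3 + 0.08·472 = 55.06.
ΔQ = 634.6774 − 472 = 162.6774; wedge = 75.232 − 55.06 = 20.172.
DWL = ½ × 162.6774 × 20.172 = $1640.76.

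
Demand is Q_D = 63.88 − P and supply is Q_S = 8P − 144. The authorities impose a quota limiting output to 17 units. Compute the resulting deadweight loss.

318.15

In inverse form: demand P = 63.88 − Q, supply P = 18 + 0.125Q.
Competitive equilibrium: 63.88 − Q = 18 + 0.125Q → Q* = 40.7822, P* = 23.0978.
At Q = 17: demand price = 63.88 − 1·17 = 46.88; supply price = 18 + 0.125·17 = 20.125.
ΔQ = 40.7822 − 17 = 23.7822; wedge = 46.88 − 20.125 = 26.755.
Welfare loss = ½ × 23.7822 × 26.755 = 318.15.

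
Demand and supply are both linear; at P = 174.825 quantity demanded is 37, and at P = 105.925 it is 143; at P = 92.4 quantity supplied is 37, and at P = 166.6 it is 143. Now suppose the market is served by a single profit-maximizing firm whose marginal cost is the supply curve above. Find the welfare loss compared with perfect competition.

Demand slope = (105.925 − 174.825)/(143 − 37) = −0.65, so P = 198.875 − 0.65Q.
Supply slope = (166.6 − 92.4)/(143 − 37) = 0.7, so P = 66.5 + 0.7Q.
Competitive equilibrium: 198.875 − 0.65Q = 66.5 + 0.7Q → Q* = 98.0556, P* = 135.1389.
Marginal revenue: MR = 198.875 − 1.3Q. Set MR = MC: 198.875 − 1.3Q = 66.5 + 0.7Q → Q_m = 66.1875.
Price P_m = 198.875 − 0.65·66.1875 = 155.8531; MC(Q_m) = 66.5 + 0.7·66.1875 = 112.8313.
Competitive Q* = 98.0556, so ΔQ = 31.8681; wedge = 155.8531 − 112.8313 = 43.0218.
The triangle = ½ × 31.8681 × 43.0218 = 685.51.

685.51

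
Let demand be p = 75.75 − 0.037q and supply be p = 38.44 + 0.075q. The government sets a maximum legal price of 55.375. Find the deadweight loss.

645.04

Competitive equilibrium: 75.75 − 0.037q = 38.44 + 0.075q → q* = 333.125, p* = 63.4244.
At the ceiling p = 55.375, quantity supplied = (55.375 − 38.44)/0.075 = 225.8.
Willingness to pay at q' = 225.8: 75.75 − 0.037·225.8 = 67.3954.
Δq = 333.125 − 225.8 = 107.325; wedge = 67.3954 − 55.375 = 12.0204.
The triangle = ½ × 107.325 × 12.0204 = 645.04.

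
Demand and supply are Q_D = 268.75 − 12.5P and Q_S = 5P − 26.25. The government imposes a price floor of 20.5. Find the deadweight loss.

290.29

In inverse form: demand P = 21.5 − 0.08Q, supply P = 5.25 + 0.2Q.
Competitive equilibrium: 21.5 − 0.08Q = 5.25 + 0.2Q → Q* = 58.0357, P* = 16.8571.
At the floor P = 20.5, quantity demanded = (21.5 − 20.5)/0.08 = 12.5.
Sellers' marginal cost at Q' = 12.5: 5.25 + 0.2·12.5 = 7.75.
ΔQ = 58.0357 − 12.5 = 45.5357; wedge = 20.5 − 7.75 = 12.75.
DWL = ½ × 45.5357 × 12.75 = 290.29.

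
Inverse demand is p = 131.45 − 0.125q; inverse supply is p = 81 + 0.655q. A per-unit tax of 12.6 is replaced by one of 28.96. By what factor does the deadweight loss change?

5.283

Competitive equilibrium: 131.45 − 0.125q = 81 + 0.655q → q* = 64.6795, p* = 123.3651.
For a per-unit tax t: Δq = t/0.78, so DWL = ½·t·(t/0.78) = t²/1.56.
At t = 12.6: DWL = 101.769. At t = 28.96: DWL = 537.616.
Ratio = (28.96/12.6)² = 5.283.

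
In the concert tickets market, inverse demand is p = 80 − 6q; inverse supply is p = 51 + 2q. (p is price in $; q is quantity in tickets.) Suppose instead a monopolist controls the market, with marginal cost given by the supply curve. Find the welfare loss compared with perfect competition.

$9.65

Competitive equilibrium: 80 − 6q = 51 + 2q → q* = 3.625, p* = 58.25.
Marginal revenue: MR = 80 − 12q. Set MR = MC: 80 − 12q = 51 + 2q → q_m = 2.0714.
Price p_m = 80 − 6·2.0714 = 67.5716; MC(q_m) = 51 + 2·2.0714 = 55.1428.
Competitive q* = 3.625, so Δq = 1.5536; wedge = 67.5716 − 55.1428 = 12.4288.
The triangle = ½ × 1.5536 × 12.4288 = $9.65.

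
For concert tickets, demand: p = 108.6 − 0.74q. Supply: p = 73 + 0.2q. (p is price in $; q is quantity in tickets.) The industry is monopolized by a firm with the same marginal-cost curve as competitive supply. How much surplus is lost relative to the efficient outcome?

$130.79

Competitive equilibrium: 108.6 − 0.74q = 73 + 0.2q → q* = 37.8723, p* = 80.5745.
Marginal revenue: MR = 108.6 − 1.48q. Set MR = MC: 108.6 − 1.48q = 73 + 0.2q → q_m = 21.1905.
Price p_m = 108.6 − 0.74·21.1905 = 92.919; MC(q_m) = 73 + 0.2·21.1905 = 77.2381.
Competitive q* = 37.8723, so Δq = 16.6818; wedge = 92.919 − 77.2381 = 15.6809.
The triangle = ½ × 16.6818 × 15.6809 = $130.79.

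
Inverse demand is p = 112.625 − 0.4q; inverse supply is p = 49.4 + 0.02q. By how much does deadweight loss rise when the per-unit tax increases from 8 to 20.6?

Competitive equilibrium: 112.625 − 0.4q = 49.4 + 0.02q → q* = 150.5357, p* = 52.4107.
For a per-unit tax t: Δq = t/0.42, so DWL = ½·t·(t/0.42) = t²/0.84.
At t = 8: DWL = 76.19. At t = 20.6: DWL = 505.19.
Increase = 505.19 − 76.19 = 429.

429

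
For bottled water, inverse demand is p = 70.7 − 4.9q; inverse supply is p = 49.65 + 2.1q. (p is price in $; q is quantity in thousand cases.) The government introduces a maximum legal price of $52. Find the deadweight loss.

Competitive equilibrium: 70.7 − 4.9q = 49.65 + 2.1q → q* = 3.0071, p* = 55.965.
At the ceiling p = 52, quantity supplied = (52 − 49.65)/2.1 = 1.119.
Willingness to pay at q' = 1.119: 70.7 − 4.9·1.119 = 65.2169.
Δq = 3.0071 − 1.119 = 1.8881; wedge = 65.2169 − 52 = 13.2169.
Deadweight loss = ½ × 1.8881 × 13.2169 = $12.48 thousand.

$12.48 thousand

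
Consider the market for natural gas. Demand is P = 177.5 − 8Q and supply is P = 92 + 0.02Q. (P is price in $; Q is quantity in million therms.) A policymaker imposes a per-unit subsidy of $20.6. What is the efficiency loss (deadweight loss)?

$26.46 million

Competitive equilibrium: 177.5 − 8Q = 92 + 0.02Q → Q* = 10.6608, P* = 92.2132.
The subsidy lowers effective supply by 20.6: P = 71.4 + 0.02Q.
New quantity: 177.5 − 8Q = 71.4 + 0.02Q → Q' = 13.2294.
Overproduction ΔQ = 13.2294 − 10.6608 = 2.5686; wedge = subsidy = 20.6.
Deadweight loss = ½ × 2.5686 × 20.6 = $26.46 million.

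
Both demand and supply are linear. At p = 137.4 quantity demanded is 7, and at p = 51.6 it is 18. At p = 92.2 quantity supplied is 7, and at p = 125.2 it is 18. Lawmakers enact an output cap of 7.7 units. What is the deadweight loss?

Demand slope = (51.6 − 137.4)/(18 − 7) = −7.8, so p = 192 − 7.8q.
Supply slope = (125.2 − 92.2)/(18 − 7) = 3, so p = 71.2 + 3q.
Competitive equilibrium: 192 − 7.8q = 71.2 + 3q → q* = 11.1852, p* = 104.7556.
At q = 7.7: demand price = 192 − 7.8·7.7 = 131.94; supply price = 71.2 + 3·7.7 = 94.3.
Δq = 11.1852 − 7.7 = 3.4852; wedge = 131.94 − 94.3 = 37.64.
Welfare loss = ½ × 3.4852 × 37.64 = 65.59.

65.59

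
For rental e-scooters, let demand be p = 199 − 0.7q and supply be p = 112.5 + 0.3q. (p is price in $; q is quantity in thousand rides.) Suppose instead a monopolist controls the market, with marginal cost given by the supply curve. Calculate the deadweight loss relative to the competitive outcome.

Competitive equilibrium: 199 − 0.7q = 112.5 + 0.3q → q* = 86.5, p* = 138.45.
Marginal revenue: MR = 199 − 1.4q. Set MR = MC: 199 − 1.4q = 112.5 + 0.3q → q_m = 50.8824.
Price p_m = 199 − 0.7·50.8824 = 163.3823; MC(q_m) = 112.5 + 0.3·50.8824 = 127.7647.
Competitive q* = 86.5, so Δq = 35.6176; wedge = 163.3823 − 127.7647 = 35.6176.
The triangle = ½ × 35.6176 × 35.6176 = $634.31 thousand.

$634.31 thousand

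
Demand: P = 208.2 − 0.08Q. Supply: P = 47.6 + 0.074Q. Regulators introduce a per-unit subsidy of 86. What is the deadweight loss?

Competitive equilibrium: 208.2 − 0.08Q = 47.6 + 0.074Q → Q* = 1042.8571, P* = 124.7714.
The subsidy lowers effective supply by 86: P = 0.074Q − 38.4.
New quantity: 208.2 − 0.08Q = 0.074Q − 38.4 → Q' = 1601.2987.
Overproduction ΔQ = 1601.2987 − 1042.8571 = 558.4416; wedge = subsidy = 86.
DWL = ½ × 558.4416 × 86 = 24012.99.

24012.99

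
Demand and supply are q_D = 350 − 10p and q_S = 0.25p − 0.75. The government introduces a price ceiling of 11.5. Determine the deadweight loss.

In inverse form: demand p = 35 − 0.1q, supply p = 3 + 4q.
Competitive equilibrium: 35 − 0.1q = 3 + 4q → q* = 7.8049, p* = 34.2195.
At the ceiling p = 11.5, quantity supplied = (11.5 − 3)/4 = 2.125.
Willingness to pay at q' = 2.125: 35 − 0.1·2.125 = 34.7875.
Δq = 7.8049 − 2.125 = 5.6799; wedge = 34.7875 − 11.5 = 23.2875.
Deadweight loss = ½ × 5.6799 × 23.2875 = 66.14.

66.14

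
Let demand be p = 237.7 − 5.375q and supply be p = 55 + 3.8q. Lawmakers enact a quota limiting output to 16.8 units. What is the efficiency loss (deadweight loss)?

Competitive equilibrium: 237.7 − 5.375q = 55 + 3.8q → q* = 19.9128, p* = 130.6687.
At q = 16.8: demand price = 237.7 − 5.375·16.8 = 147.4; supply price = 55 + 3.8·16.8 = 118.84.
Δq = 19.9128 − 16.8 = 3.1128; wedge = 147.4 − 118.84 = 28.56.
DWL = ½ × 3.1128 × 28.56 = 44.45.

44.45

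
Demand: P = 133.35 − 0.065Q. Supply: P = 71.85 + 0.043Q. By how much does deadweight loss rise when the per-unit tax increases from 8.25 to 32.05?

4440.46

Competitive equilibrium: 133.35 − 0.065Q = 71.85 + 0.043Q → Q* = 569.4444, P* = 96.3361.
For a per-unit tax t: ΔQ = t/0.108, so DWL = ½·t·(t/0.108) = t²/0.216.
At t = 8.25: DWL = 315.104. At t = 32.05: DWL = 4755.567.
Increase = 4755.567 − 315.104 = 4440.46.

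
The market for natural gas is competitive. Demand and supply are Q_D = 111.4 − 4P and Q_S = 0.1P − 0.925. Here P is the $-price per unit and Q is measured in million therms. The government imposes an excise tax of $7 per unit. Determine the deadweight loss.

$2.39 million

In inverse form: demand P = 27.85 − 0.25Q, supply P = 9.25 + 10Q.
Competitive equilibrium: 27.85 − 0.25Q = 9.25 + 10Q → Q* = 1.8146, P* = 27.3963.
With the tax, the buyer price exceeds the seller price by 7: (27.85 − 0.25Q) − (9.25 + 10Q) = 7 → Q' = 1.1317.
ΔQ = 1.8146 − 1.1317 = 0.6829; the wedge equals the tax, 7.
DWL = ½ × 0.6829 × 7 = $2.39 million.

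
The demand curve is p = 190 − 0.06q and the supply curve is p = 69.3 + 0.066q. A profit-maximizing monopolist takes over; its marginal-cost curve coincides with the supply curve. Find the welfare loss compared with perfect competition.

Competitive equilibrium: 190 − 0.06q = 69.3 + 0.066q → q* = 957.9365, p* = 132.5238.
Marginal revenue: MR = 190 − 0.12q. Set MR = MC: 190 − 0.12q = 69.3 + 0.066q → q_m = 648.9247.
Price p_m = 190 − 0.06·648.9247 = 151.0645; MC(q_m) = 69.3 + 0.066·648.9247 = 112.129.
Competitive q* = 957.9365, so Δq = 309.0118; wedge = 151.0645 − 112.129 = 38.9355.
The triangle = ½ × 309.0118 × 38.9355 = 6015.76.

6015.76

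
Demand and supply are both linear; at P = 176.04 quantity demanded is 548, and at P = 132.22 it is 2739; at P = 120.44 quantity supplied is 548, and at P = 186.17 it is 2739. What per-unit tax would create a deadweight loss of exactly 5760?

24

Demand slope = (132.22 − 176.04)/(2739 − 548) = −0.02, so P = 187 − 0.02Q.
Supply slope = (186.17 − 120.44)/(2739 − 548) = 0.03, so P = 104 + 0.03Q.
Competitive equilibrium: 187 − 0.02Q = 104 + 0.03Q → Q* = 1660, P* = 153.8.
A tax t gives ΔQ = t/0.05 and wedge t, so DWL = t²/0.1.
t²/0.1 = 5760 → t² = 576 → t = 24.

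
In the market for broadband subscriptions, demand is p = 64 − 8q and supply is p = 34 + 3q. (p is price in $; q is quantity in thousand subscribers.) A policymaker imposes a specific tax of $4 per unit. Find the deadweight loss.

Competitive equilibrium: 64 − 8q = 34 + 3q → q* = 2.7273, p* = 42.1818.
With the tax, the buyer price exceeds the seller price by 4: (64 − 8q) − (34 + 3q) = 4 → q' = 2.3636.
Δq = 2.7273 − 2.3636 = 0.3637; the wedge equals the tax, 4.
The triangle = ½ × 0.3637 × 4 = $0.73 thousand.

$0.73 thousand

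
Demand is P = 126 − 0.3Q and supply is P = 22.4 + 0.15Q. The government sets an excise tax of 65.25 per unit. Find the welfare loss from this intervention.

4730.625

Competitive equilibrium: 126 − 0.3Q = 22.4 + 0.15Q → Q* = 230.2222, P* = 56.9333.
With the tax, the buyer price exceeds the seller price by 65.25: (126 − 0.3Q) − (22.4 + 0.15Q) = 65.25 → Q' = 85.2222.
ΔQ = 230.2222 − 85.2222 = 145; the wedge equals the tax, 65.25.
Welfare loss = ½ × 145 × 65.25 = 4730.625.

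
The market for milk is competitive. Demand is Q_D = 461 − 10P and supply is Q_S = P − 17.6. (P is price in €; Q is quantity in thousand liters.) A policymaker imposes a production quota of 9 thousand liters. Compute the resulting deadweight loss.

In inverse form: demand P = 46.1 − 0.1Q, supply P = 17.6 + Q.
Competitive equilibrium: 46.1 − 0.1Q = 17.6 + Q → Q* = 25.9091, P* = 43.5091.
At Q = 9: demand price = 46.1 − 0.1·9 = 45.2; supply price = 17.6 + 1·9 = 26.6.
ΔQ = 25.9091 − 9 = 16.9091; wedge = 45.2 − 26.6 = 18.6.
Welfare loss = ½ × 16.9091 × 18.6 = €157.25 thousand.

€157.25 thousand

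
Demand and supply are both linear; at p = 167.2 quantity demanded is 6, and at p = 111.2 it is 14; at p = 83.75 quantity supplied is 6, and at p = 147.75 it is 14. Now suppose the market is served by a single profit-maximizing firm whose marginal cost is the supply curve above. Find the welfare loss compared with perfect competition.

Demand slope = (111.2 − 167.2)/(14 − 6) = −7, so p = 209.2 − 7q.
Supply slope = (147.75 − 83.75)/(14 − 6) = 8, so p = 35.75 + 8q.
Competitive equilibrium: 209.2 − 7q = 35.75 + 8q → q* = 11.56333, p* = 128.25667.
Marginal revenue: MR = 209.2 − 14q. Set MR = MC: 209.2 − 14q = 35.75 + 8q → q_m = 7.88409.
Price p_m = 209.2 − 7·7.88409 = 154.01137; MC(q_m) = 35.75 + 8·7.88409 = 98.82272.
Competitive q* = 11.56333, so Δq = 3.67924; wedge = 154.01137 − 98.82272 = 55.18865.
DWL = ½ × 3.67924 × 55.18865 = 101.53.

101.53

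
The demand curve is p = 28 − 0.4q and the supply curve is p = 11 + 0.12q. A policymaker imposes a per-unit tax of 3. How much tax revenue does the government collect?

80.77

Competitive equilibrium: 28 − 0.4q = 11 + 0.12q → q* = 32.6923, p* = 14.9231.
With the tax, the buyer price exceeds the seller price by 3: (28 − 0.4q) − (11 + 0.12q) = 3 → q' = 26.9231.
Tax revenue = 3 × 26.9231 = 80.77.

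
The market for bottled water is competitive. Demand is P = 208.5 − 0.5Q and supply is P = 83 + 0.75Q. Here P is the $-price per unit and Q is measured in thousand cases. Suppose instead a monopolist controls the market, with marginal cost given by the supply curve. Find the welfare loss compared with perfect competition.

$514.29 thousand

Competitive equilibrium: 208.5 − 0.5Q = 83 + 0.75Q → Q* = 100.4, P* = 158.3.
Marginal revenue: MR = 208.5 − Q. Set MR = MC: 208.5 − Q = 83 + 0.75Q → Q_m = 71.7143.
Price P_m = 208.5 − 0.5·71.7143 = 172.6429; MC(Q_m) = 83 + 0.75·71.7143 = 136.7857.
Competitive Q* = 100.4, so ΔQ = 28.6857; wedge = 172.6429 − 136.7857 = 35.8572.
Welfare loss = ½ × 28.6857 × 35.8572 = $514.29 thousand.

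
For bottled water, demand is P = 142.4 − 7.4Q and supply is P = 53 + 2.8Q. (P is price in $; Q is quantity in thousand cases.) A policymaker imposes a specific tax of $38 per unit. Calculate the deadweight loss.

Competitive equilibrium: 142.4 − 7.4Q = 53 + 2.8Q → Q* = 8.7647, P* = 77.5412.
With the tax, the buyer price exceeds the seller price by 38: (142.4 − 7.4Q) − (53 + 2.8Q) = 38 → Q' = 5.0392.
ΔQ = 8.7647 − 5.0392 = 3.7255; the wedge equals the tax, 38.
The triangle = ½ × 3.7255 × 38 = $70.78 thousand.

$70.78 thousand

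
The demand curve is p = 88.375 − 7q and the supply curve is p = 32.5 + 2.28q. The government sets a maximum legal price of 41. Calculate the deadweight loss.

Competitive equilibrium: 88.375 − 7q = 32.5 + 2.28q → q* = 6.02101, p* = 46.22791.
At the ceiling p = 41, quantity supplied = (41 − 32.5)/2.28 = 3.72807.
Willingness to pay at q' = 3.72807: 88.375 − 7·3.72807 = 62.27851.
Δq = 6.02101 − 3.72807 = 2.29294; wedge = 62.27851 − 41 = 21.27851.
DWL = ½ × 2.29294 × 21.27851 = 24.40.

24.40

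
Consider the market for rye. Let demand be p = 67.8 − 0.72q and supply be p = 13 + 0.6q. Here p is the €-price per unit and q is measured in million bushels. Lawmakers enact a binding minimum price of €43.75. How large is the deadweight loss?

Competitive equilibrium: 67.8 − 0.72q = 13 + 0.6q → q* = 41.5152, p* = 37.9091.
At the floor p = 43.75, quantity demanded = (67.8 − 43.75)/0.72 = 33.4028.
Sellers' marginal cost at q' = 33.4028: 13 + 0.6·33.4028 = 33.0417.
Δq = 41.5152 − 33.4028 = 8.1124; wedge = 43.75 − 33.0417 = 10.7083.
Welfare loss = ½ × 8.1124 × 10.7083 = €43.44 million.

€43.44 million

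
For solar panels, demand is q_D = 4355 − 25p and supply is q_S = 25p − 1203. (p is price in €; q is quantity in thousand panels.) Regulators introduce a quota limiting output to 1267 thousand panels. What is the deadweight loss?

€3819.24 thousand

In inverse form: demand p = 174.2 − 0.04q, supply p = 48.12 + 0.04q.
Competitive equilibrium: 174.2 − 0.04q = 48.12 + 0.04q → q* = 1576, p* = 111.16.
At q = 1267: demand price = 174.2 − 0.04·1267 = 123.52; supply price = 48.12 + 0.04·1267 = 98.8.
Δq = 1576 − 1267 = 309; wedge = 123.52 − 98.8 = 24.72.
DWL = ½ × 309 × 24.72 = €3819.24 thousand.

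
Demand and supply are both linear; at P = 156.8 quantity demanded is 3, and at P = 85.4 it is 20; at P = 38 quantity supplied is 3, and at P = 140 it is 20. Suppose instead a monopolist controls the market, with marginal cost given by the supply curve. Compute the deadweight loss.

Demand slope = (85.4 − 156.8)/(20 − 3) = −4.2, so P = 169.4 − 4.2Q.
Supply slope = (140 − 38)/(20 − 3) = 6, so P = 20 + 6Q.
Competitive equilibrium: 169.4 − 4.2Q = 20 + 6Q → Q* = 14.6471, P* = 107.8824.
Marginal revenue: MR = 169.4 − 8.4Q. Set MR = MC: 169.4 − 8.4Q = 20 + 6Q → Q_m = 10.375.
Price P_m = 169.4 − 4.2·10.375 = 125.825; MC(Q_m) = 20 + 6·10.375 = 82.25.
Competitive Q* = 14.6471, so ΔQ = 4.2721; wedge = 125.825 − 82.25 = 43.575.
Deadweight loss = ½ × 4.2721 × 43.575 = 93.08.

93.08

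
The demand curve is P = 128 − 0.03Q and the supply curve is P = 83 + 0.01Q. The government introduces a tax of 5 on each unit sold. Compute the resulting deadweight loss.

Competitive equilibrium: 128 − 0.03Q = 83 + 0.01Q → Q* = 1125, P* = 94.25.
With the tax, the buyer price exceeds the seller price by 5: (128 − 0.03Q) − (83 + 0.01Q) = 5 → Q' = 1000.
ΔQ = 1125 − 1000 = 125; the wedge equals the tax, 5.
The triangle = ½ × 125 × 5 = 312.50.

312.50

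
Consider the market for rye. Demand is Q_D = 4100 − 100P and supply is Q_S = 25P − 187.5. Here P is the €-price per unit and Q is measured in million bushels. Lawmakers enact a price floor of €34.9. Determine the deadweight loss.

In inverse form: demand P = 41 − 0.01Q, supply P = 7.5 + 0.04Q.
Competitive equilibrium: 41 − 0.01Q = 7.5 + 0.04Q → Q* = 670, P* = 34.3.
At the floor P = 34.9, quantity demanded = (41 − 34.9)/0.01 = 610.
Sellers' marginal cost at Q' = 610: 7.5 + 0.04·610 = 31.9.
ΔQ = 670 − 610 = 60; wedge = 34.9 − 31.9 = 3.
DWL = ½ × 60 × 3 = €90 million.

€90 million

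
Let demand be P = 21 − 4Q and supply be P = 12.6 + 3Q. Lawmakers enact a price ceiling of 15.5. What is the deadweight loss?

Competitive equilibrium: 21 − 4Q = 12.6 + 3Q → Q* = 1.2, P* = 16.2.
At the ceiling P = 15.5, quantity supplied = (15.5 − 12.6)/3 = 0.9667.
Willingness to pay at Q' = 0.9667: 21 − 4·0.9667 = 17.1332.
ΔQ = 1.2 − 0.9667 = 0.2333; wedge = 17.1332 − 15.5 = 1.6332.
DWL = ½ × 0.2333 × 1.6332 = 0.19.

0.19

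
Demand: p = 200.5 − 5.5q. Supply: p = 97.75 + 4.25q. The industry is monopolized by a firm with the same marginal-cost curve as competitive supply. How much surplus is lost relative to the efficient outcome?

Competitive equilibrium: 200.5 − 5.5q = 97.75 + 4.25q → q* = 10.5385, p* = 142.5385.
Marginal revenue: MR = 200.5 − 11q. Set MR = MC: 200.5 − 11q = 97.75 + 4.25q → q_m = 6.7377.
Price p_m = 200.5 − 5.5·6.7377 = 163.4427; MC(q_m) = 97.75 + 4.25·6.7377 = 126.3852.
Competitive q* = 10.5385, so Δq = 3.8008; wedge = 163.4427 − 126.3852 = 37.0575.
The triangle = ½ × 3.8008 × 37.0575 = 70.42.

70.42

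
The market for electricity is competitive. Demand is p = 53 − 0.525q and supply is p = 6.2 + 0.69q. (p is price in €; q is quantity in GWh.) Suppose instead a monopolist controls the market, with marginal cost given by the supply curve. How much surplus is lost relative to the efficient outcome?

€82.06

Competitive equilibrium: 53 − 0.525q = 6.2 + 0.69q → q* = 38.51852, p* = 32.77778.
Marginal revenue: MR = 53 − 1.05q. Set MR = MC: 53 − 1.05q = 6.2 + 0.69q → q_m = 26.89655.
Price p_m = 53 − 0.525·26.89655 = 38.87931; MC(q_m) = 6.2 + 0.69·26.89655 = 24.75862.
Competitive q* = 38.51852, so Δq = 11.62197; wedge = 38.87931 − 24.75862 = 14.12069.
The triangle = ½ × 11.62197 × 14.12069 = €82.06.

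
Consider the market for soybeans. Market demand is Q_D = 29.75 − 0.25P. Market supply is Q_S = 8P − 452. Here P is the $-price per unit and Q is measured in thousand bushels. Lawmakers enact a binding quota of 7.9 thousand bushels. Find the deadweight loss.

$108.46 thousand

In inverse form: demand P = 119 − 4Q, supply P = 56.5 + 0.125Q.
Competitive equilibrium: 119 − 4Q = 56.5 + 0.125Q → Q* = 15.1515, P* = 58.3939.
At Q = 7.9: demand price = 119 − 4·7.9 = 87.4; supply price = 56.5 + 0.125·7.9 = 57.4875.
ΔQ = 15.1515 − 7.9 = 7.2515; wedge = 87.4 − 57.4875 = 29.9125.
DWL = ½ × 7.2515 × 29.9125 = $108.46 thousand.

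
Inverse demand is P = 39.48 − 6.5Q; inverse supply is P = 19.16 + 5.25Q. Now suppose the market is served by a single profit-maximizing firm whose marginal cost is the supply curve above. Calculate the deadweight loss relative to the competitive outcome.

Competitive equilibrium: 39.48 − 6.5Q = 19.16 + 5.25Q → Q* = 1.7294, P* = 28.2391.
Marginal revenue: MR = 39.48 − 13Q. Set MR = MC: 39.48 − 13Q = 19.16 + 5.25Q → Q_m = 1.1134.
Price P_m = 39.48 − 6.5·1.1134 = 32.2429; MC(Q_m) = 19.16 + 5.25·1.1134 = 25.0054.
Competitive Q* = 1.7294, so ΔQ = 0.616; wedge = 32.2429 − 25.0054 = 7.2375.
Welfare loss = ½ × 0.616 × 7.2375 = 2.23.

2.23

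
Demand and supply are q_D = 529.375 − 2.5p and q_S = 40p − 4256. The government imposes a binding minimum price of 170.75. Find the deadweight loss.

4491.41

In inverse form: demand p = 211.75 − 0.4q, supply p = 106.4 + 0.025q.
Competitive equilibrium: 211.75 − 0.4q = 106.4 + 0.025q → q* = 247.8824, p* = 112.5971.
At the floor p = 170.75, quantity demanded = (211.75 − 170.75)/0.4 = 102.5.
Sellers' marginal cost at q' = 102.5: 106.4 + 0.025·102.5 = 108.9625.
Δq = 247.8824 − 102.5 = 145.3824; wedge = 170.75 − 108.9625 = 61.7875.
DWL = ½ × 145.3824 × 61.7875 = 4491.41.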